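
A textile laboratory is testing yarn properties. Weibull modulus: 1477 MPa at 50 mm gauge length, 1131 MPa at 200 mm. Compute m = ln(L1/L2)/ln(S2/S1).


Formula: m = ln(L1/L2) / ln(S2/S1)
Step 1: ln(L1/L2) = ln(50/200) = -1.38629
Step 2: S2/S1 = 1131/1477 = 0.76574
Step 3: ln(S2/S1) = ln(0.76574) = -0.26691
Step 4: m = -1.38629 / -0.26691 = 5.19

5.19 (Weibull m)


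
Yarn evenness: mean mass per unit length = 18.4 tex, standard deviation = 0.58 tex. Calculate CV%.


Formula: CV% = (standard deviation / mean) * 100
Step 1: Ratio = 0.58 / 18.4 = 0.031522
Step 2: CV% = 0.031522 * 100 = 3.1522% ≈ 3.2%

3.2%


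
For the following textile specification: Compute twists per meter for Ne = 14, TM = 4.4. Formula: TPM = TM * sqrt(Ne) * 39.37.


Formula: TPM = TM * sqrt(Ne) * 39.37
Step 1: sqrt(Ne) = sqrt(14) = 3.7417
Step 2: TM * sqrt(Ne) = 4.4 * 3.7417 = 16.4635
Step 3: TPM = 16.4635 * 39.37 = 648 twists/m

648 twists/m


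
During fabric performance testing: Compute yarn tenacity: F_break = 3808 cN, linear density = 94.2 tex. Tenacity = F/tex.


Formula: Tenacity = Breaking force / Linear density
Tenacity = 3808 cN / 94.2 tex
Tenacity = 40.42 cN/tex

40.42 cN/tex


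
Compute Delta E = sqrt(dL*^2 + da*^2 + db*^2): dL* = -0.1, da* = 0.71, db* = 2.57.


Formula: Delta E = sqrt(dL*^2 + da*^2 + db*^2)
Step 1: dL*^2 = (-0.1)^2 = 0.01
Step 2: da*^2 = 0.71^2 = 0.5041
Step 3: db*^2 = 2.57^2 = 6.6049
Step 4: Sum = 0.01 + 0.5041 + 6.6049 = 7.119
Step 5: Delta E = sqrt(7.119) = 2.67

2.67 Delta E


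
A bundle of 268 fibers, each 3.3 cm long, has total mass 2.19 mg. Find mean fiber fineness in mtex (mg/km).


Formula: fineness (mtex) = mass (mg) / total length (km) = (mass_mg / total_length_m) * 1000
Step 1: Convert fiber length: 3.3 cm = 0.033 m
Step 2: Total fiber length = 268 * 0.033 = 8.844 m
Step 3: Linear density = 2.19 mg / 8.844 m = 0.2476 mg/m
Step 4: fineness = 0.2476 * 1000 = 247.6 mtex

247.6 mtex


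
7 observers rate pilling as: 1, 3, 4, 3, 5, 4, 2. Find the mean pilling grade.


Formula: Mean = sum / count
Sum = 1 + 3 + 4 + 3 + 5 + 4 + 2 = 22
Mean = 22 / 7 = 3.1

3.1


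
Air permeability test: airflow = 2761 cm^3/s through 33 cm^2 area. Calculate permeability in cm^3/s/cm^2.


Formula: Air Permeability = Airflow / Test Area
AP = 2761 cm^3/s / 33 cm^2
AP = 83.7 cm^3/s/cm^2

83.7 cm^3/s/cm^2


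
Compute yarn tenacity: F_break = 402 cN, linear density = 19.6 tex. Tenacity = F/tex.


Formula: Tenacity = Breaking force / Linear density
Tenacity = 402 cN / 19.6 tex
Tenacity = 20.51 cN/tex

20.51 cN/tex


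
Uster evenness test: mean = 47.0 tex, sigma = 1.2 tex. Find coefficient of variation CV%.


Formula: CV% = (standard deviation / mean) * 100
Step 1: Ratio = 1.2 / 47.0 = 0.025532
Step 2: CV% = 0.025532 * 100 = 2.5532% ≈ 2.6%

2.6%


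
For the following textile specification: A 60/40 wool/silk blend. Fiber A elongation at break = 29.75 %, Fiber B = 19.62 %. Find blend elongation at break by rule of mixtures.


Formula: Blend property = (fraction_A * property_A) + (fraction_B * property_B)
Step 1: Contribution A = 60/100 * 29.75 % = 17.85 %
Step 2: Contribution B = 40/100 * 19.62 % = 7.848 %
Step 3: Blend elongation at break = 17.85 + 7.848 = 25.698 %

25.698 %


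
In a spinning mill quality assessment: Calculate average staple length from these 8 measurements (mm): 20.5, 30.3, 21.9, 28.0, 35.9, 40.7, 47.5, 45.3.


Formula: Mean = sum of lengths / count
Sum = 20.5 + 30.3 + 21.9 + 28.0 + 35.9 + 40.7 + 47.5 + 45.3
Sum = 270.1 mm
Mean = 270.1 / 8 = 33.76 mm

33.76 mm


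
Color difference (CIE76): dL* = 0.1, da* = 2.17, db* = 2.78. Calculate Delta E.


Formula: Delta E = sqrt(dL*^2 + da*^2 + db*^2)
Step 1: dL*^2 = 0.1^2 = 0.01
Step 2: da*^2 = 2.17^2 = 4.7089
Step 3: db*^2 = 2.78^2 = 7.7284
Step 4: Sum = 0.01 + 4.7089 + 7.7284 = 12.4473
Step 5: Delta E = sqrt(12.4473) = 3.53

3.53 Delta E


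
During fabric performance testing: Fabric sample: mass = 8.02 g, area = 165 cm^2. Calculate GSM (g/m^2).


Formula: GSM = mass_g / area_m2
Step 1: Convert area: 165 cm^2 = 165 / 10000 = 0.0165 m^2
Step 2: GSM = 8.02 g / 0.0165 m^2 = 486.1 g/m^2

486.1 g/m^2


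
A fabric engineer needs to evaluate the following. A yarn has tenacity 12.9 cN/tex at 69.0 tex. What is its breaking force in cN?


Formula: Breaking force = Tenacity * Linear density
F = 12.9 cN/tex * 69.0 tex
F = 890.10 cN

890.10 cN


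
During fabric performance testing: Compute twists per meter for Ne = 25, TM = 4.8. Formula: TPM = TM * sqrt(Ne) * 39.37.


Formula: TPM = TM * sqrt(Ne) * 39.37
Step 1: sqrt(Ne) = sqrt(25) = 5
Step 2: TM * sqrt(Ne) = 4.8 * 5 = 24
Step 3: TPM = 24 * 39.37 = 945 twists/m

945 twists/m


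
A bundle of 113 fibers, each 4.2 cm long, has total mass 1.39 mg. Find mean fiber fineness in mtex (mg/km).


Formula: fineness (mtex) = mass (mg) / total length (km) = (mass_mg / total_length_m) * 1000
Step 1: Convert fiber length: 4.2 cm = 0.042 m
Step 2: Total fiber length = 113 * 0.042 = 4.746 m
Step 3: Linear density = 1.39 mg / 4.746 m = 0.2929 mg/m
Step 4: fineness = 0.2929 * 1000 = 292.9 mtex

292.9 mtex


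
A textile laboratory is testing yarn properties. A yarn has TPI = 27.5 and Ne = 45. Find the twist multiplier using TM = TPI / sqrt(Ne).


Formula: TM = TPI / sqrt(Ne)
Step 1: sqrt(Ne) = sqrt(45) = 6.7082
Step 2: TM = 27.5 / 6.7082 = 4.10

4.10 TM


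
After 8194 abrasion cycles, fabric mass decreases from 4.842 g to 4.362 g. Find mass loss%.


Formula: Mass loss% = ((m_before - m_after) / m_before) * 100
Step 1: Mass loss = 4.842 - 4.362 = 0.48 g
Step 2: Ratio = 0.48 / 4.842 = 0.0991326
Step 3: Mass loss% = 0.0991326 * 100 = 9.91326% ≈ 9.91%

9.91%


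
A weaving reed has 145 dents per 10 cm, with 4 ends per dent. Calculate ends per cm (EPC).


Formula: EPC = (dents per 10 cm * ends per dent) / 10
Step 1: Total ends per 10 cm = 145 * 4 = 580
Step 2: EPC = 580 / 10 = 58.0 ends/cm

58.0 ends/cm


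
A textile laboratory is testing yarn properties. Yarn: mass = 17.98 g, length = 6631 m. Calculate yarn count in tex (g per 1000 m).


Formula: Tex = (mass_g / length_m) * 1000
Substituting: Tex = (17.98 / 6631) * 1000
Intermediate: 17.98 / 6631 = 0.00271151 g/m
Tex = 0.00271151 * 1000 = 2.71 tex

2.71 tex


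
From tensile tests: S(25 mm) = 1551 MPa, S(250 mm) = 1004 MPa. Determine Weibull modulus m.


Formula: m = ln(L1/L2) / ln(S2/S1)
Step 1: ln(L1/L2) = ln(25/250) = -2.30259
Step 2: S2/S1 = 1004/1551 = 0.64732
Step 3: ln(S2/S1) = ln(0.64732) = -0.43491
Step 4: m = -2.30259 / -0.43491 = 5.29

5.29 (Weibull m)


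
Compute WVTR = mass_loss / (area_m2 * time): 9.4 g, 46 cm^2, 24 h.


Formula: WVTR = mass_loss / (area * time)
Step 1: Convert area: 46 cm^2 = 0.0046 m^2
Step 2: WVTR = 9.4 g / (0.0046 m^2 * 24 h)
Step 3: WVTR = 9.4 / 0.1104 = 85.1 g/m^2/h

85.1 g/m^2/h


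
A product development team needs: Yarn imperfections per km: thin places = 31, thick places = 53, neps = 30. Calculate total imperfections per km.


Formula: Total = thin places + thick places + neps
Total = 31 + 53 + 30
Total = 114 imperfections/km

114 imperfections/km


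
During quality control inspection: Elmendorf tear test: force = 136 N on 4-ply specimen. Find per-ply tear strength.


Formula: Per-ply strength = Total force / Number of plies
Per-ply = 136 N / 4
Per-ply = 34 N

34 N


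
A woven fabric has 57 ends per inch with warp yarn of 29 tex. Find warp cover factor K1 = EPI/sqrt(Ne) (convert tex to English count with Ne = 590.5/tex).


Formula: K1 = EPI / sqrt(Ne), with Ne = 590.5 / tex_warp
Step 1: Ne = 590.5 / 29 = 20.362
Step 2: sqrt(Ne) = sqrt(20.362) = 4.5124
Step 3: K1 = 57 / 4.5124 = 12.6

12.6


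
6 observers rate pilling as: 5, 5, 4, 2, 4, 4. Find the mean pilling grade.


Formula: Mean = sum / count
Sum = 5 + 5 + 4 + 2 + 4 + 4 = 24
Mean = 24 / 6 = 4.0

4.0


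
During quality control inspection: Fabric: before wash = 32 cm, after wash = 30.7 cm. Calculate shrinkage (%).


Formula: Shrinkage% = ((L_before - L_after) / L_before) * 100
Step 1: Shrinkage = 32 - 30.7 = 1.3 cm
Step 2: Shrinkage% = (1.3 / 32) * 100
Step 3: Shrinkage% = 0.040625 * 100 = 4.0625% ≈ 4.1%

4.1%


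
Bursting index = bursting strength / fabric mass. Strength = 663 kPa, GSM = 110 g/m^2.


Formula: Bursting Index = Bursting Strength / Fabric GSM
BI = 663 kPa / 110 g/m^2
BI = 6.027 kPa/(g/m^2)

6.027 kPa/(g/m^2)


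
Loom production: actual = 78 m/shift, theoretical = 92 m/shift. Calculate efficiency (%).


Formula: Efficiency% = (Actual output / Theoretical output) * 100
Efficiency% = (78 / 92) * 100
Efficiency% = 0.847826 * 100 = 84.7826% ≈ 84.8%

84.8%


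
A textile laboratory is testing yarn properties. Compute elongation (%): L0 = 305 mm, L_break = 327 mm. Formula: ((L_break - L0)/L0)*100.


Formula: Elongation (%) = ((L_break - L0) / L0) * 100
Step 1: Extension = 327 - 305 = 22 mm
Step 2: Elongation = (22 / 305) * 100
Step 3: Elongation = 0.072131 * 100 = 7.2131% ≈ 7.2%

7.2%


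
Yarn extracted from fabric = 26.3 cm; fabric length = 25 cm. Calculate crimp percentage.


Formula: Crimp% = ((L_yarn - L_fabric) / L_fabric) * 100
Step 1: Extension = 26.3 - 25 = 1.3 cm
Step 2: Crimp% = (1.3 / 25) * 100
Step 3: Crimp% = 0.052 * 100 = 5.2%

5.2%


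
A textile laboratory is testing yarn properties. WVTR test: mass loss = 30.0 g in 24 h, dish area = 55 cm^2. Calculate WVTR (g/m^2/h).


Formula: WVTR = mass_loss / (area * time)
Step 1: Convert area: 55 cm^2 = 0.0055 m^2
Step 2: WVTR = 30.0 g / (0.0055 m^2 * 24 h)
Step 3: WVTR = 30.0 / 0.132 = 227.3 g/m^2/h

227.3 g/m^2/h


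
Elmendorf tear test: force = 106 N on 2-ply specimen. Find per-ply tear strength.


Formula: Per-ply strength = Total force / Number of plies
Per-ply = 106 N / 2
Per-ply = 53 N

53 N


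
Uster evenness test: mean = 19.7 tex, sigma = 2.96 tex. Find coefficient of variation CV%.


Formula: CV% = (standard deviation / mean) * 100
Step 1: Ratio = 2.96 / 19.7 = 0.150254
Step 2: CV% = 0.150254 * 100 = 15.0254% ≈ 15.0%

15.0%


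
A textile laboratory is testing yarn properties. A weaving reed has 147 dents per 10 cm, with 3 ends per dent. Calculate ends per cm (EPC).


Formula: EPC = (dents per 10 cm * ends per dent) / 10
Step 1: Total ends per 10 cm = 147 * 3 = 441
Step 2: EPC = 441 / 10 = 44.1 ends/cm

44.1 ends/cm


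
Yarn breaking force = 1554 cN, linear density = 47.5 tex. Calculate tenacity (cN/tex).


Formula: Tenacity = Breaking force / Linear density
Tenacity = 1554 cN / 47.5 tex
Tenacity = 32.72 cN/tex

32.72 cN/tex


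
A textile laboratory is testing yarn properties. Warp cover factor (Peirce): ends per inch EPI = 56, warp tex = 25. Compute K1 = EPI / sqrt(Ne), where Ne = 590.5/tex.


Formula: K1 = EPI / sqrt(Ne), with Ne = 590.5 / tex_warp
Step 1: Ne = 590.5 / 25 = 23.62
Step 2: sqrt(Ne) = sqrt(23.62) = 4.86
Step 3: K1 = 56 / 4.86 = 11.5

11.5


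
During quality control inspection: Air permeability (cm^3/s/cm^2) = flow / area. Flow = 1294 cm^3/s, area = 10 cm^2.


Formula: Air Permeability = Airflow / Test Area
AP = 1294 cm^3/s / 10 cm^2
AP = 129.4 cm^3/s/cm^2

129.4 cm^3/s/cm^2


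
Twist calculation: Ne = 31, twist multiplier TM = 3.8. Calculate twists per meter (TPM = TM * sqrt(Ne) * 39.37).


Formula: TPM = TM * sqrt(Ne) * 39.37
Step 1: sqrt(Ne) = sqrt(31) = 5.5678
Step 2: TM * sqrt(Ne) = 3.8 * 5.5678 = 21.1576
Step 3: TPM = 21.1576 * 39.37 = 833 twists/m

833 twists/m


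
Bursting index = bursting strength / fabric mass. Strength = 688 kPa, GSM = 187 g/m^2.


Formula: Bursting Index = Bursting Strength / Fabric GSM
BI = 688 kPa / 187 g/m^2
BI = 3.679 kPa/(g/m^2)

3.679 kPa/(g/m^2)


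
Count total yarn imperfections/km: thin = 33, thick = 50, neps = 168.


Formula: Total = thin places + thick places + neps
Total = 33 + 50 + 168
Total = 251 imperfections/km

251 imperfections/km


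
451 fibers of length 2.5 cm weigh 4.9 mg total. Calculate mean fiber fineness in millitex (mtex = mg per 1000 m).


Formula: fineness (mtex) = mass (mg) / total length (km) = (mass_mg / total_length_m) * 1000
Step 1: Convert fiber length: 2.5 cm = 0.025 m
Step 2: Total fiber length = 451 * 0.025 = 11.275 m
Step 3: Linear density = 4.9 mg / 11.275 m = 0.4346 mg/m
Step 4: fineness = 0.4346 * 1000 = 434.6 mtex

434.6 mtex


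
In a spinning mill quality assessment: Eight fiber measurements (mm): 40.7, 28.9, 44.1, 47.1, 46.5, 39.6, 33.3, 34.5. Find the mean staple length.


Formula: Mean = sum of lengths / count
Sum = 40.7 + 28.9 + 44.1 + 47.1 + 46.5 + 39.6 + 33.3 + 34.5
Sum = 314.7 mm
Mean = 314.7 / 8 = 39.34 mm

39.34 mm


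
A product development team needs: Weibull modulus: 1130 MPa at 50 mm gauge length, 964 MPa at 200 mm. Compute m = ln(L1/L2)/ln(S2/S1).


Formula: m = ln(L1/L2) / ln(S2/S1)
Step 1: ln(L1/L2) = ln(50/200) = -1.38629
Step 2: S2/S1 = 964/1130 = 0.8531
Step 3: ln(S2/S1) = ln(0.8531) = -0.15888
Step 4: m = -1.38629 / -0.15888 = 8.73

8.73 (Weibull m)


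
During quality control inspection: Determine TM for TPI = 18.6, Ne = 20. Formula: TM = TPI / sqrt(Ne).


Formula: TM = TPI / sqrt(Ne)
Step 1: sqrt(Ne) = sqrt(20) = 4.4721
Step 2: TM = 18.6 / 4.4721 = 4.16

4.16 TM


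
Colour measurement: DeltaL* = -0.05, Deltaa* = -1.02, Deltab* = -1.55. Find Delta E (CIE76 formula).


Formula: Delta E = sqrt(dL*^2 + da*^2 + db*^2)
Step 1: dL*^2 = (-0.05)^2 = 0.0025
Step 2: da*^2 = (-1.02)^2 = 1.0404
Step 3: db*^2 = (-1.55)^2 = 2.4025
Step 4: Sum = 0.0025 + 1.0404 + 2.4025 = 3.4454
Step 5: Delta E = sqrt(3.4454) = 1.86

1.86 Delta E


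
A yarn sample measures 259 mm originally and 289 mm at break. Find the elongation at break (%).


Formula: Elongation (%) = ((L_break - L0) / L0) * 100
Step 1: Extension = 289 - 259 = 30 mm
Step 2: Elongation = (30 / 259) * 100
Step 3: Elongation = 0.11583 * 100 = 11.583% ≈ 11.6%

11.6%


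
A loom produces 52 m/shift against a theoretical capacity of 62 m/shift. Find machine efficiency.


Formula: Efficiency% = (Actual output / Theoretical output) * 100
Efficiency% = (52 / 62) * 100
Efficiency% = 0.83871 * 100 = 83.871% ≈ 83.9%

83.9%


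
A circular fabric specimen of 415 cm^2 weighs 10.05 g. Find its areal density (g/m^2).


Formula: GSM = mass_g / area_m2
Step 1: Convert area: 415 cm^2 = 415 / 10000 = 0.0415 m^2
Step 2: GSM = 10.05 g / 0.0415 m^2 = 242.2 g/m^2

242.2 g/m^2


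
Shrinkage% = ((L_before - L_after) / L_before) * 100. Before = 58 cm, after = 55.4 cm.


Formula: Shrinkage% = ((L_before - L_after) / L_before) * 100
Step 1: Shrinkage = 58 - 55.4 = 2.6 cm
Step 2: Shrinkage% = (2.6 / 58) * 100
Step 3: Shrinkage% = 0.044828 * 100 = 4.4828% ≈ 4.5%

4.5%


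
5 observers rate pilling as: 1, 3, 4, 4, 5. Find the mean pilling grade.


Formula: Mean = sum / count
Sum = 1 + 3 + 4 + 4 + 5 = 17
Mean = 17 / 5 = 3.4

3.4


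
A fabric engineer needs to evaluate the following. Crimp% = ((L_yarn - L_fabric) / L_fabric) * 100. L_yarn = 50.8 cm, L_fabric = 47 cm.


Formula: Crimp% = ((L_yarn - L_fabric) / L_fabric) * 100
Step 1: Extension = 50.8 - 47 = 3.8 cm
Step 2: Crimp% = (3.8 / 47) * 100
Step 3: Crimp% = 0.080851 * 100 = 8.0851% ≈ 8.1%

8.1%


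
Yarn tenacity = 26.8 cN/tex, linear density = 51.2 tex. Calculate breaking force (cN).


Formula: Breaking force = Tenacity * Linear density
F = 26.8 cN/tex * 51.2 tex
F = 1372.16 cN

1372.16 cN


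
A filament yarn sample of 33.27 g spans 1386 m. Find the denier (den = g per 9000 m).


Formula: den = (mass_g / length_m) * 9000
Substituting: den = (33.27 / 1386) * 9000
Intermediate: 33.27 / 1386 = 0.02400433 g/m
den = 0.02400433 * 9000 = 216.0 denier

216.0 denier


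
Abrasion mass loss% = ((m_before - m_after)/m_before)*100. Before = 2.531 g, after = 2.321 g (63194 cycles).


Formula: Mass loss% = ((m_before - m_after) / m_before) * 100
Step 1: Mass loss = 2.531 - 2.321 = 0.21 g
Step 2: Ratio = 0.21 / 2.531 = 0.0829712
Step 3: Mass loss% = 0.0829712 * 100 = 8.29712% ≈ 8.30%

8.30%


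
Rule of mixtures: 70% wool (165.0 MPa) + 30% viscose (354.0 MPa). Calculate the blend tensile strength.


Formula: Blend property = (fraction_A * property_A) + (fraction_B * property_B)
Step 1: Contribution A = 70/100 * 165.0 MPa = 115.5 MPa
Step 2: Contribution B = 30/100 * 354.0 MPa = 106.2 MPa
Step 3: Blend tensile strength = 115.5 + 106.2 = 221.7 MPa

221.7 MPa


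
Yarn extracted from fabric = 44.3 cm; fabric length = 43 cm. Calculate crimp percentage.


Formula: Crimp% = ((L_yarn - L_fabric) / L_fabric) * 100
Step 1: Extension = 44.3 - 43 = 1.3 cm
Step 2: Crimp% = (1.3 / 43) * 100
Step 3: Crimp% = 0.030233 * 100 = 3.0233% ≈ 3.0%

3.0%


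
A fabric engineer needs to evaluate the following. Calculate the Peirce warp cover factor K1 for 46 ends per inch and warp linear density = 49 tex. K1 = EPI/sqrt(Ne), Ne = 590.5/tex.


Formula: K1 = EPI / sqrt(Ne), with Ne = 590.5 / tex_warp
Step 1: Ne = 590.5 / 49 = 12.051
Step 2: sqrt(Ne) = sqrt(12.051) = 3.4715
Step 3: K1 = 46 / 3.4715 = 13.3

13.3


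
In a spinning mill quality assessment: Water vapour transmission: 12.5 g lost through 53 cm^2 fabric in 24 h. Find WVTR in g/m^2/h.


Formula: WVTR = mass_loss / (area * time)
Step 1: Convert area: 53 cm^2 = 0.0053 m^2
Step 2: WVTR = 12.5 g / (0.0053 m^2 * 24 h)
Step 3: WVTR = 12.5 / 0.1272 = 98.3 g/m^2/h

98.3 g/m^2/h


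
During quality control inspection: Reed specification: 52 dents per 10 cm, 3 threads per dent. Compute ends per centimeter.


Formula: EPC = (dents per 10 cm * ends per dent) / 10
Step 1: Total ends per 10 cm = 52 * 3 = 156
Step 2: EPC = 156 / 10 = 15.6 ends/cm

15.6 ends/cm


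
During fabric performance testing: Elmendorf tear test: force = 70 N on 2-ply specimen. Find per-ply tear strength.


Formula: Per-ply strength = Total force / Number of plies
Per-ply = 70 N / 2
Per-ply = 35 N

35 N


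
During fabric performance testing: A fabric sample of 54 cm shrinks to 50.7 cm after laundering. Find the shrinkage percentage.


Formula: Shrinkage% = ((L_before - L_after) / L_before) * 100
Step 1: Shrinkage = 54 - 50.7 = 3.3 cm
Step 2: Shrinkage% = (3.3 / 54) * 100
Step 3: Shrinkage% = 0.061111 * 100 = 6.1111% ≈ 6.1%

6.1%


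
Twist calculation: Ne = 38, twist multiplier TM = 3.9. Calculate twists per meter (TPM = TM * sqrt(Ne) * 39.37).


Formula: TPM = TM * sqrt(Ne) * 39.37
Step 1: sqrt(Ne) = sqrt(38) = 6.1644
Step 2: TM * sqrt(Ne) = 3.9 * 6.1644 = 24.0412
Step 3: TPM = 24.0412 * 39.37 = 947 twists/m

947 twists/m


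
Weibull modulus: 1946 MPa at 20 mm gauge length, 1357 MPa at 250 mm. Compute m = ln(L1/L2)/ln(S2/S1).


Formula: m = ln(L1/L2) / ln(S2/S1)
Step 1: ln(L1/L2) = ln(20/250) = -2.52573
Step 2: S2/S1 = 1357/1946 = 0.69733
Step 3: ln(S2/S1) = ln(0.69733) = -0.36050
Step 4: m = -2.52573 / -0.36050 = 7.01

7.01 (Weibull m)


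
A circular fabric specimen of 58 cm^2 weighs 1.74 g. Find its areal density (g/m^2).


Formula: GSM = mass_g / area_m2
Step 1: Convert area: 58 cm^2 = 58 / 10000 = 0.0058 m^2
Step 2: GSM = 1.74 g / 0.0058 m^2 = 300.0 g/m^2

300.0 g/m^2


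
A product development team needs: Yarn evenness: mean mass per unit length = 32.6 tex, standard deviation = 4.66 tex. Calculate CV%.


Formula: CV% = (standard deviation / mean) * 100
Step 1: Ratio = 4.66 / 32.6 = 0.142945
Step 2: CV% = 0.142945 * 100 = 14.2945% ≈ 14.3%

14.3%


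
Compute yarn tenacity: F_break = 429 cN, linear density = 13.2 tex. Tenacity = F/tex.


Formula: Tenacity = Breaking force / Linear density
Tenacity = 429 cN / 13.2 tex
Tenacity = 32.50 cN/tex

32.50 cN/tex


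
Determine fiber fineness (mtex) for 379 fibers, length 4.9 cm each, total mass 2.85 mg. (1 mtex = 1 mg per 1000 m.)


Formula: fineness (mtex) = mass (mg) / total length (km) = (mass_mg / total_length_m) * 1000
Step 1: Convert fiber length: 4.9 cm = 0.049 m
Step 2: Total fiber length = 379 * 0.049 = 18.571 m
Step 3: Linear density = 2.85 mg / 18.571 m = 0.1535 mg/m
Step 4: fineness = 0.1535 * 1000 = 153.5 mtex

153.5 mtex


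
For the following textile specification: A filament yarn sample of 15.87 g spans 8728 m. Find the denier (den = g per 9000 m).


Formula: den = (mass_g / length_m) * 9000
Substituting: den = (15.87 / 8728) * 9000
Intermediate: 15.87 / 8728 = 0.00181829 g/m
den = 0.00181829 * 9000 = 16.4 denier

16.4 denier


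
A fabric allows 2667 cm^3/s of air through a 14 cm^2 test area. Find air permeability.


Formula: Air Permeability = Airflow / Test Area
AP = 2667 cm^3/s / 14 cm^2
AP = 190.5 cm^3/s/cm^2

190.5 cm^3/s/cm^2


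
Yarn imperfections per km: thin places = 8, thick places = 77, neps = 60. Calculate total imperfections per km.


Formula: Total = thin places + thick places + neps
Total = 8 + 77 + 60
Total = 145 imperfections/km

145 imperfections/km


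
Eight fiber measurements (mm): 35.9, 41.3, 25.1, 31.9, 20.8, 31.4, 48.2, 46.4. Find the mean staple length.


Formula: Mean = sum of lengths / count
Sum = 35.9 + 41.3 + 25.1 + 31.9 + 20.8 + 31.4 + 48.2 + 46.4
Sum = 281.0 mm
Mean = 281.0 / 8 = 35.13 mm

35.13 mm


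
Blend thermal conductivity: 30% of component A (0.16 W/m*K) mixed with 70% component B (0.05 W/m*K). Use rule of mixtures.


Formula: Blend property = (fraction_A * property_A) + (fraction_B * property_B)
Step 1: Contribution A = 30/100 * 0.16 W/m*K = 0.048 W/m*K
Step 2: Contribution B = 70/100 * 0.05 W/m*K = 0.035 W/m*K
Step 3: Blend thermal conductivity = 0.048 + 0.035 = 0.083 W/m*K

0.083 W/m*K


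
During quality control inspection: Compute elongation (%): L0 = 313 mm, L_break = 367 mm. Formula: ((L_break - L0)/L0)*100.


Formula: Elongation (%) = ((L_break - L0) / L0) * 100
Step 1: Extension = 367 - 313 = 54 mm
Step 2: Elongation = (54 / 313) * 100
Step 3: Elongation = 0.172524 * 100 = 17.2524% ≈ 17.3%

17.3%


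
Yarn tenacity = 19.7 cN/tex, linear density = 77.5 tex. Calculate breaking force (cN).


Formula: Breaking force = Tenacity * Linear density
F = 19.7 cN/tex * 77.5 tex
F = 1526.75 cN

1526.75 cN


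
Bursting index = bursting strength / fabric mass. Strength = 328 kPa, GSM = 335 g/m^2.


Formula: Bursting Index = Bursting Strength / Fabric GSM
BI = 328 kPa / 335 g/m^2
BI = 0.979 kPa/(g/m^2)

0.979 kPa/(g/m^2)


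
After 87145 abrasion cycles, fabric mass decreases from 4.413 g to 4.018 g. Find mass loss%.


Formula: Mass loss% = ((m_before - m_after) / m_before) * 100
Step 1: Mass loss = 4.413 - 4.018 = 0.395 g
Step 2: Ratio = 0.395 / 4.413 = 0.0895083
Step 3: Mass loss% = 0.0895083 * 100 = 8.95083% ≈ 8.95%

8.95%


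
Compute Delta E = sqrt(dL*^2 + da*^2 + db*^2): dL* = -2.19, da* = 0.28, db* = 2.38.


Formula: Delta E = sqrt(dL*^2 + da*^2 + db*^2)
Step 1: dL*^2 = (-2.19)^2 = 4.7961
Step 2: da*^2 = 0.28^2 = 0.0784
Step 3: db*^2 = 2.38^2 = 5.6644
Step 4: Sum = 4.7961 + 0.0784 + 5.6644 = 10.5389
Step 5: Delta E = sqrt(10.5389) = 3.25

3.25 Delta E


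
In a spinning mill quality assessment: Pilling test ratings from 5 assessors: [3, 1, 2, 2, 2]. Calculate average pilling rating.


Formula: Mean = sum / count
Sum = 3 + 1 + 2 + 2 + 2 = 10
Mean = 10 / 5 = 2.0

2.0


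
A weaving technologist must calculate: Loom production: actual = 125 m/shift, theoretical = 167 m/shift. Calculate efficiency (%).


Formula: Efficiency% = (Actual output / Theoretical output) * 100
Efficiency% = (125 / 167) * 100
Efficiency% = 0.748503 * 100 = 74.8503% ≈ 74.9%

74.9%


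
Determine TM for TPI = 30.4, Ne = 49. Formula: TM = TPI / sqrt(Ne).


Formula: TM = TPI / sqrt(Ne)
Step 1: sqrt(Ne) = sqrt(49) = 7
Step 2: TM = 30.4 / 7 = 4.34

4.34 TM


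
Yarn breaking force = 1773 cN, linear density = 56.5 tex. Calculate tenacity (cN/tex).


Formula: Tenacity = Breaking force / Linear density
Tenacity = 1773 cN / 56.5 tex
Tenacity = 31.38 cN/tex

31.38 cN/tex


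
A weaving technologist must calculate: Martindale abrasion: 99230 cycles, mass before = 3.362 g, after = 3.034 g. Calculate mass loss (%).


Formula: Mass loss% = ((m_before - m_after) / m_before) * 100
Step 1: Mass loss = 3.362 - 3.034 = 0.328 g
Step 2: Ratio = 0.328 / 3.362 = 0.097561
Step 3: Mass loss% = 0.097561 * 100 = 9.7561% ≈ 9.76%

9.76%


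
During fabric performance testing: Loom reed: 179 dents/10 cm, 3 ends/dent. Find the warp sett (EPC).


Formula: EPC = (dents per 10 cm * ends per dent) / 10
Step 1: Total ends per 10 cm = 179 * 3 = 537
Step 2: EPC = 537 / 10 = 53.7 ends/cm

53.7 ends/cm


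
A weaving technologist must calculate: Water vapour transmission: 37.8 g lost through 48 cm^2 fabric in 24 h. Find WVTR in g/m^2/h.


Formula: WVTR = mass_loss / (area * time)
Step 1: Convert area: 48 cm^2 = 0.0048 m^2
Step 2: WVTR = 37.8 g / (0.0048 m^2 * 24 h)
Step 3: WVTR = 37.8 / 0.1152 = 328.1 g/m^2/h

328.1 g/m^2/h


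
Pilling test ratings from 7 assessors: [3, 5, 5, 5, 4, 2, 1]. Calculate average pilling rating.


Formula: Mean = sum / count
Sum = 3 + 5 + 5 + 5 + 4 + 2 + 1 = 25
Mean = 25 / 7 = 3.6

3.6


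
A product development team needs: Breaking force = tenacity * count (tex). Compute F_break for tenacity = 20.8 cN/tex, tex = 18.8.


Formula: Breaking force = Tenacity * Linear density
F = 20.8 cN/tex * 18.8 tex
F = 391.04 cN

391.04 cN


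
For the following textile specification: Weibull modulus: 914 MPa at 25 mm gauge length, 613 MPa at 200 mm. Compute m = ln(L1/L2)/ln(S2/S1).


Formula: m = ln(L1/L2) / ln(S2/S1)
Step 1: ln(L1/L2) = ln(25/200) = -2.07944
Step 2: S2/S1 = 613/914 = 0.67068
Step 3: ln(S2/S1) = ln(0.67068) = -0.39946
Step 4: m = -2.07944 / -0.39946 = 5.21

5.21 (Weibull m)


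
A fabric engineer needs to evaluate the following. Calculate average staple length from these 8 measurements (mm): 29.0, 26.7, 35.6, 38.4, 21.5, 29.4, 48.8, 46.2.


Formula: Mean = sum of lengths / count
Sum = 29.0 + 26.7 + 35.6 + 38.4 + 21.5 + 29.4 + 48.8 + 46.2
Sum = 275.6 mm
Mean = 275.6 / 8 = 34.45 mm

34.45 mm


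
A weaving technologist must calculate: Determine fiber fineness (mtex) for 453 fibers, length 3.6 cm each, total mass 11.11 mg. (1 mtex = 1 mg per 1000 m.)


Formula: fineness (mtex) = mass (mg) / total length (km) = (mass_mg / total_length_m) * 1000
Step 1: Convert fiber length: 3.6 cm = 0.036 m
Step 2: Total fiber length = 453 * 0.036 = 16.308 m
Step 3: Linear density = 11.11 mg / 16.308 m = 0.6813 mg/m
Step 4: fineness = 0.6813 * 1000 = 681.3 mtex

681.3 mtex


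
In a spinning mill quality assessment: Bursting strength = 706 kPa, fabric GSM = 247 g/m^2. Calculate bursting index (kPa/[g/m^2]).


Formula: Bursting Index = Bursting Strength / Fabric GSM
BI = 706 kPa / 247 g/m^2
BI = 2.858 kPa/(g/m^2)

2.858 kPa/(g/m^2)


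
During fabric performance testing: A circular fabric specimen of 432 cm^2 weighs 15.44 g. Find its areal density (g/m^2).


Formula: GSM = mass_g / area_m2
Step 1: Convert area: 432 cm^2 = 432 / 10000 = 0.0432 m^2
Step 2: GSM = 15.44 g / 0.0432 m^2 = 357.4 g/m^2

357.4 g/m^2


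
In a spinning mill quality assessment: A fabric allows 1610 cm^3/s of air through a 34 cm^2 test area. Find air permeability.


Formula: Air Permeability = Airflow / Test Area
AP = 1610 cm^3/s / 34 cm^2
AP = 47.4 cm^3/s/cm^2

47.4 cm^3/s/cm^2


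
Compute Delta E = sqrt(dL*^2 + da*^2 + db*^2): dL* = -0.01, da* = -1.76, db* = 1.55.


Formula: Delta E = sqrt(dL*^2 + da*^2 + db*^2)
Step 1: dL*^2 = (-0.01)^2 = 0.0001
Step 2: da*^2 = (-1.76)^2 = 3.0976
Step 3: db*^2 = 1.55^2 = 2.4025
Step 4: Sum = 0.0001 + 3.0976 + 2.4025 = 5.5002
Step 5: Delta E = sqrt(5.5002) = 2.35

2.35 Delta E


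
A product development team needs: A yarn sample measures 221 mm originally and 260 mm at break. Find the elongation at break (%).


Formula: Elongation (%) = ((L_break - L0) / L0) * 100
Step 1: Extension = 260 - 221 = 39 mm
Step 2: Elongation = (39 / 221) * 100
Step 3: Elongation = 0.176471 * 100 = 17.6471% ≈ 17.6%

17.6%


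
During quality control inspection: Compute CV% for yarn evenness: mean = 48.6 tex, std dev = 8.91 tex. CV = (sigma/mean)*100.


Formula: CV% = (standard deviation / mean) * 100
Step 1: Ratio = 8.91 / 48.6 = 0.183333
Step 2: CV% = 0.183333 * 100 = 18.3333% ≈ 18.3%

18.3%


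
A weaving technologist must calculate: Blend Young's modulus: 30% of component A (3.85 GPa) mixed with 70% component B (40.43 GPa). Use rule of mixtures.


Formula: Blend property = (fraction_A * property_A) + (fraction_B * property_B)
Step 1: Contribution A = 30/100 * 3.85 GPa = 1.155 GPa
Step 2: Contribution B = 70/100 * 40.43 GPa = 28.301 GPa
Step 3: Blend Young's modulus = 1.155 + 28.301 = 29.456 GPa

29.456 GPa


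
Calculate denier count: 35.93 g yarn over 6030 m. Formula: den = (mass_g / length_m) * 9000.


Formula: den = (mass_g / length_m) * 9000
Substituting: den = (35.93 / 6030) * 9000
Intermediate: 35.93 / 6030 = 0.00595854 g/m
den = 0.00595854 * 9000 = 53.6 denier

53.6 denier


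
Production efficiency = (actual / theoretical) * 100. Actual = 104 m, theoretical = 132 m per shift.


Formula: Efficiency% = (Actual output / Theoretical output) * 100
Efficiency% = (104 / 132) * 100
Efficiency% = 0.787879 * 100 = 78.7879% ≈ 78.8%

78.8%


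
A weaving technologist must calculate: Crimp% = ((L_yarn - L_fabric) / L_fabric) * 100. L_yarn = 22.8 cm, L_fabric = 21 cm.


Formula: Crimp% = ((L_yarn - L_fabric) / L_fabric) * 100
Step 1: Extension = 22.8 - 21 = 1.8 cm
Step 2: Crimp% = (1.8 / 21) * 100
Step 3: Crimp% = 0.085714 * 100 = 8.5714% ≈ 8.6%

8.6%


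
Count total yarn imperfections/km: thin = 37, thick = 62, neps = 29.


Formula: Total = thin places + thick places + neps
Total = 37 + 62 + 29
Total = 128 imperfections/km

128 imperfections/km


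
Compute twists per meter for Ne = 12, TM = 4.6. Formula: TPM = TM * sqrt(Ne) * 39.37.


Formula: TPM = TM * sqrt(Ne) * 39.37
Step 1: sqrt(Ne) = sqrt(12) = 3.4641
Step 2: TM * sqrt(Ne) = 4.6 * 3.4641 = 15.9349
Step 3: TPM = 15.9349 * 39.37 = 627 twists/m

627 twists/m


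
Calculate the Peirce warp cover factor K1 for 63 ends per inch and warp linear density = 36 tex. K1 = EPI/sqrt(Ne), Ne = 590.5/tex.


Formula: K1 = EPI / sqrt(Ne), with Ne = 590.5 / tex_warp
Step 1: Ne = 590.5 / 36 = 16.403
Step 2: sqrt(Ne) = sqrt(16.403) = 4.0501
Step 3: K1 = 63 / 4.0501 = 15.6

15.6


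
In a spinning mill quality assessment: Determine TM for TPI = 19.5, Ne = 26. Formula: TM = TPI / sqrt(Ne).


Formula: TM = TPI / sqrt(Ne)
Step 1: sqrt(Ne) = sqrt(26) = 5.099
Step 2: TM = 19.5 / 5.099 = 3.82

3.82 TM


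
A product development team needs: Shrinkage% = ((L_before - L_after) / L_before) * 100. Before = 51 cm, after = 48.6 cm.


Formula: Shrinkage% = ((L_before - L_after) / L_before) * 100
Step 1: Shrinkage = 51 - 48.6 = 2.4 cm
Step 2: Shrinkage% = (2.4 / 51) * 100
Step 3: Shrinkage% = 0.047059 * 100 = 4.7059% ≈ 4.7%

4.7%


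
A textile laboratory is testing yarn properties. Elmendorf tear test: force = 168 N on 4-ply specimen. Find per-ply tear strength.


Formula: Per-ply strength = Total force / Number of plies
Per-ply = 168 N / 4
Per-ply = 42 N

42 N


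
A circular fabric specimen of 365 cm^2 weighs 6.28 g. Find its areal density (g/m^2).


Formula: GSM = mass_g / area_m2
Step 1: Convert area: 365 cm^2 = 365 / 10000 = 0.0365 m^2
Step 2: GSM = 6.28 g / 0.0365 m^2 = 172.1 g/m^2

172.1 g/m^2


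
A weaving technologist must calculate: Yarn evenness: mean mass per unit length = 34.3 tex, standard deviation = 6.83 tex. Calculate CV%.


Formula: CV% = (standard deviation / mean) * 100
Step 1: Ratio = 6.83 / 34.3 = 0.199125
Step 2: CV% = 0.199125 * 100 = 19.9125% ≈ 19.9%

19.9%


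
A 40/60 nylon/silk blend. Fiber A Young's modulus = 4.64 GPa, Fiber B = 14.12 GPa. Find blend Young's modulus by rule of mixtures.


Formula: Blend property = (fraction_A * property_A) + (fraction_B * property_B)
Step 1: Contribution A = 40/100 * 4.64 GPa = 1.856 GPa
Step 2: Contribution B = 60/100 * 14.12 GPa = 8.472 GPa
Step 3: Blend Young's modulus = 1.856 + 8.472 = 10.328 GPa

10.328 GPa


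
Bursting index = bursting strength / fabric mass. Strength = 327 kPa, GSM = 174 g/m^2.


Formula: Bursting Index = Bursting Strength / Fabric GSM
BI = 327 kPa / 174 g/m^2
BI = 1.879 kPa/(g/m^2)

1.879 kPa/(g/m^2)


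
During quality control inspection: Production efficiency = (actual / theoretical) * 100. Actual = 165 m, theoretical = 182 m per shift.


Formula: Efficiency% = (Actual output / Theoretical output) * 100
Efficiency% = (165 / 182) * 100
Efficiency% = 0.906593 * 100 = 90.6593% ≈ 90.7%

90.7%


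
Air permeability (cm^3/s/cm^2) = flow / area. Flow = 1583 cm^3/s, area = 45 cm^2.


Formula: Air Permeability = Airflow / Test Area
AP = 1583 cm^3/s / 45 cm^2
AP = 35.2 cm^3/s/cm^2

35.2 cm^3/s/cm^2


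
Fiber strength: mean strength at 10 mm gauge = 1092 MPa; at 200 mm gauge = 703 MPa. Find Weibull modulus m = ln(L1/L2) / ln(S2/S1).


Formula: m = ln(L1/L2) / ln(S2/S1)
Step 1: ln(L1/L2) = ln(10/200) = -2.99573
Step 2: S2/S1 = 703/1092 = 0.64377
Step 3: ln(S2/S1) = ln(0.64377) = -0.44041
Step 4: m = -2.99573 / -0.44041 = 6.80

6.80 (Weibull m)


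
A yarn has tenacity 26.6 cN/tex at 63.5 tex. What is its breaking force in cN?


Formula: Breaking force = Tenacity * Linear density
F = 26.6 cN/tex * 63.5 tex
F = 1689.10 cN

1689.10 cN


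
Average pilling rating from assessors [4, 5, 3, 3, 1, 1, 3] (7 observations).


Formula: Mean = sum / count
Sum = 4 + 5 + 3 + 3 + 1 + 1 + 3 = 20
Mean = 20 / 7 = 2.9

2.9


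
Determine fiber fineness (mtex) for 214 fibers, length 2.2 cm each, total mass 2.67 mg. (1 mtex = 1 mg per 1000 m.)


Formula: fineness (mtex) = mass (mg) / total length (km) = (mass_mg / total_length_m) * 1000
Step 1: Convert fiber length: 2.2 cm = 0.022 m
Step 2: Total fiber length = 214 * 0.022 = 4.708 m
Step 3: Linear density = 2.67 mg / 4.708 m = 0.5671 mg/m
Step 4: fineness = 0.5671 * 1000 = 567.1 mtex

567.1 mtex


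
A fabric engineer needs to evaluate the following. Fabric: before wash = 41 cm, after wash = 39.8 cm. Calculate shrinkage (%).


Formula: Shrinkage% = ((L_before - L_after) / L_before) * 100
Step 1: Shrinkage = 41 - 39.8 = 1.2 cm
Step 2: Shrinkage% = (1.2 / 41) * 100
Step 3: Shrinkage% = 0.029268 * 100 = 2.9268% ≈ 2.9%

2.9%


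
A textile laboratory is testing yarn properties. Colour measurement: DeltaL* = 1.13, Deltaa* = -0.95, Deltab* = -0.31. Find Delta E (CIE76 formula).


Formula: Delta E = sqrt(dL*^2 + da*^2 + db*^2)
Step 1: dL*^2 = 1.13^2 = 1.2769
Step 2: da*^2 = (-0.95)^2 = 0.9025
Step 3: db*^2 = (-0.31)^2 = 0.0961
Step 4: Sum = 1.2769 + 0.9025 + 0.0961 = 2.2755
Step 5: Delta E = sqrt(2.2755) = 1.51

1.51 Delta E


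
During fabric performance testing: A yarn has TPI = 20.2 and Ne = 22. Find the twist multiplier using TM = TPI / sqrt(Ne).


Formula: TM = TPI / sqrt(Ne)
Step 1: sqrt(Ne) = sqrt(22) = 4.6904
Step 2: TM = 20.2 / 4.6904 = 4.31

4.31 TM


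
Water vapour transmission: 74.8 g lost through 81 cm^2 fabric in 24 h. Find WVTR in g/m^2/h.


Formula: WVTR = mass_loss / (area * time)
Step 1: Convert area: 81 cm^2 = 0.0081 m^2
Step 2: WVTR = 74.8 g / (0.0081 m^2 * 24 h)
Step 3: WVTR = 74.8 / 0.1944 = 384.8 g/m^2/h

384.8 g/m^2/h


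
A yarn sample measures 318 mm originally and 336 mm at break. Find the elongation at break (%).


Formula: Elongation (%) = ((L_break - L0) / L0) * 100
Step 1: Extension = 336 - 318 = 18 mm
Step 2: Elongation = (18 / 318) * 100
Step 3: Elongation = 0.056604 * 100 = 5.6604% ≈ 5.7%

5.7%


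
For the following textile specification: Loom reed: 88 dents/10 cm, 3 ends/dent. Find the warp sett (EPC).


Formula: EPC = (dents per 10 cm * ends per dent) / 10
Step 1: Total ends per 10 cm = 88 * 3 = 264
Step 2: EPC = 264 / 10 = 26.4 ends/cm

26.4 ends/cm


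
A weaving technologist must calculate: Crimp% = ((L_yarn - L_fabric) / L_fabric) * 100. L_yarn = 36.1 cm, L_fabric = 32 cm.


Formula: Crimp% = ((L_yarn - L_fabric) / L_fabric) * 100
Step 1: Extension = 36.1 - 32 = 4.1 cm
Step 2: Crimp% = (4.1 / 32) * 100
Step 3: Crimp% = 0.128125 * 100 = 12.8125% ≈ 12.8%

12.8%


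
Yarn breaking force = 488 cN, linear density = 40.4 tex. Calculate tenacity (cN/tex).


Formula: Tenacity = Breaking force / Linear density
Tenacity = 488 cN / 40.4 tex
Tenacity = 12.08 cN/tex

12.08 cN/tex


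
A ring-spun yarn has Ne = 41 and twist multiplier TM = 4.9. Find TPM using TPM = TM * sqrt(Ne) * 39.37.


Formula: TPM = TM * sqrt(Ne) * 39.37
Step 1: sqrt(Ne) = sqrt(41) = 6.4031
Step 2: TM * sqrt(Ne) = 4.9 * 6.4031 = 31.3752
Step 3: TPM = 31.3752 * 39.37 = 1235 twists/m

1235 twists/m


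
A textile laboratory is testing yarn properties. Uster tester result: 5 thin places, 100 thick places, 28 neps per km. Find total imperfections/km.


Formula: Total = thin places + thick places + neps
Total = 5 + 100 + 28
Total = 133 imperfections/km

133 imperfections/km


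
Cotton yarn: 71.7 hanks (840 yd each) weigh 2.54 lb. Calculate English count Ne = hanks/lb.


Formula: Ne = hanks / mass_lb
Substituting: Ne = 71.7 / 2.54
Ne = 28.2

28.2 Ne


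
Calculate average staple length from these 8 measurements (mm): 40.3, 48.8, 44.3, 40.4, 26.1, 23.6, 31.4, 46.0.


Formula: Mean = sum of lengths / count
Sum = 40.3 + 48.8 + 44.3 + 40.4 + 26.1 + 23.6 + 31.4 + 46.0
Sum = 300.9 mm
Mean = 300.9 / 8 = 37.61 mm

37.61 mm


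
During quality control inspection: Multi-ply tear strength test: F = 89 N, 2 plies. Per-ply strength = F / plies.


Formula: Per-ply strength = Total force / Number of plies
Per-ply = 89 N / 2
Per-ply = 44.5 N

44.5 N


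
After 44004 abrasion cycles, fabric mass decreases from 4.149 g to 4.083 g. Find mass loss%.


Formula: Mass loss% = ((m_before - m_after) / m_before) * 100
Step 1: Mass loss = 4.149 - 4.083 = 0.066 g
Step 2: Ratio = 0.066 / 4.149 = 0.0159074
Step 3: Mass loss% = 0.0159074 * 100 = 1.59074% ≈ 1.59%

1.59%


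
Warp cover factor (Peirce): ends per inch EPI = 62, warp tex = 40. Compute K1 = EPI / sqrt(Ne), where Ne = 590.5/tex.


Formula: K1 = EPI / sqrt(Ne), with Ne = 590.5 / tex_warp
Step 1: Ne = 590.5 / 40 = 14.763
Step 2: sqrt(Ne) = sqrt(14.763) = 3.8423
Step 3: K1 = 62 / 3.8423 = 16.1

16.1


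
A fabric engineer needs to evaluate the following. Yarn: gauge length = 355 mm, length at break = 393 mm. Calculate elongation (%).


Formula: Elongation (%) = ((L_break - L0) / L0) * 100
Step 1: Extension = 393 - 355 = 38 mm
Step 2: Elongation = (38 / 355) * 100
Step 3: Elongation = 0.107042 * 100 = 10.7042% ≈ 10.7%

10.7%


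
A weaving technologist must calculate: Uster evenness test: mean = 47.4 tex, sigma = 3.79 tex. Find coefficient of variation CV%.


Formula: CV% = (standard deviation / mean) * 100
Step 1: Ratio = 3.79 / 47.4 = 0.079958
Step 2: CV% = 0.079958 * 100 = 7.9958% ≈ 8.0%

8.0%


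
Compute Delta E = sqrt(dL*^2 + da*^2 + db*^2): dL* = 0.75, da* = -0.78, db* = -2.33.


Formula: Delta E = sqrt(dL*^2 + da*^2 + db*^2)
Step 1: dL*^2 = 0.75^2 = 0.5625
Step 2: da*^2 = (-0.78)^2 = 0.6084
Step 3: db*^2 = (-2.33)^2 = 5.4289
Step 4: Sum = 0.5625 + 0.6084 + 5.4289 = 6.5998
Step 5: Delta E = sqrt(6.5998) = 2.57

2.57 Delta E


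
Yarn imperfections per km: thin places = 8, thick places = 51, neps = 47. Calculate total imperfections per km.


Formula: Total = thin places + thick places + neps
Total = 8 + 51 + 47
Total = 106 imperfections/km

106 imperfections/km


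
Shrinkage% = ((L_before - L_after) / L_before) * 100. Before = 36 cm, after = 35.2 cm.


Formula: Shrinkage% = ((L_before - L_after) / L_before) * 100
Step 1: Shrinkage = 36 - 35.2 = 0.8 cm
Step 2: Shrinkage% = (0.8 / 36) * 100
Step 3: Shrinkage% = 0.022222 * 100 = 2.2222% ≈ 2.2%

2.2%


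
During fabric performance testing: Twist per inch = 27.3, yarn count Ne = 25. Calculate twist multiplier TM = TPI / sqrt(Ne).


Formula: TM = TPI / sqrt(Ne)
Step 1: sqrt(Ne) = sqrt(25) = 5
Step 2: TM = 27.3 / 5 = 5.46

5.46 TM
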